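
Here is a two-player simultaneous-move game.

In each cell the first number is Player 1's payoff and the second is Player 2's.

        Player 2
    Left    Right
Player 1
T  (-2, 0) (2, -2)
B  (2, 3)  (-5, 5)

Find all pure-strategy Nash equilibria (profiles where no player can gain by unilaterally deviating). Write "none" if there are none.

For each strategy profile, look for a profitable unilateral deviation.
(T, Left): Player 1 can switch to B (-2 → 2). Not NE.
(T, Right): Player 2 can switch to Left (-2 → 0). Not NE.
(B, Left): Player 2 can switch to Right (3 → 5). Not NE.
(B, Right): Player 1 can switch to T (-5 → 2). Not NE.

There is no pure-strategy Nash equilibrium.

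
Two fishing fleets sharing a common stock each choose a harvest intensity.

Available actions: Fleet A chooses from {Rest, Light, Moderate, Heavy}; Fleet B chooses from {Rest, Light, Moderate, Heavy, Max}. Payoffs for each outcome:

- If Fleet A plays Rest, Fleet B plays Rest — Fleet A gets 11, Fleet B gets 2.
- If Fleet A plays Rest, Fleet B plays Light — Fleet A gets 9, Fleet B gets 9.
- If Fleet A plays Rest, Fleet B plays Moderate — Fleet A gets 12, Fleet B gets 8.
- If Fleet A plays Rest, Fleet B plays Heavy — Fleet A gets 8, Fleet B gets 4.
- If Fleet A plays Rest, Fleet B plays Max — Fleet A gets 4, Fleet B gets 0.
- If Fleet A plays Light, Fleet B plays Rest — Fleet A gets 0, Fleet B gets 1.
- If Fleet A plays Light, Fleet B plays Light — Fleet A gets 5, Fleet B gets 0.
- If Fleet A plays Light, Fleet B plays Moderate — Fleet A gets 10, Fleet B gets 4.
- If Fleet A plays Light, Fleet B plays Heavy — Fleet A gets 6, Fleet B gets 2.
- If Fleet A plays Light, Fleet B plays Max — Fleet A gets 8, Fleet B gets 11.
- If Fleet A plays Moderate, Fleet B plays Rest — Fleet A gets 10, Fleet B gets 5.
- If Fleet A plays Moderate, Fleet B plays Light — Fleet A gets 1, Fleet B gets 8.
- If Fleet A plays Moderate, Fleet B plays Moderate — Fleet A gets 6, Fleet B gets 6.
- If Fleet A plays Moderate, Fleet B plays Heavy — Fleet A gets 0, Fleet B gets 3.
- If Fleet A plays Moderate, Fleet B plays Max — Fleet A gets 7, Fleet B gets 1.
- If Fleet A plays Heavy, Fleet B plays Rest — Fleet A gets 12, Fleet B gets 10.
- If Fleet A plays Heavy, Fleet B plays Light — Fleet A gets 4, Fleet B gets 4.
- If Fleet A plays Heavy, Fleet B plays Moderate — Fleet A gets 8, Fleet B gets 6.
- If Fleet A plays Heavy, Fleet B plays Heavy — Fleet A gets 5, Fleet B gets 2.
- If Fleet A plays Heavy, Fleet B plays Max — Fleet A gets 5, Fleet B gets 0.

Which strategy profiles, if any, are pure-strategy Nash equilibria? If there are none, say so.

(Rest, Light); (Light, Max); (Heavy, Rest)

Check each profile: it is a Nash equilibrium iff no player can strictly gain by switching unilaterally.
(Rest, Rest): Fleet A can switch to Heavy (11 → 12). Not NE.
(Rest, Light): Fleet A gets 9, best alternative 5; Fleet B gets 9, best alternative 8. No profitable deviation — NE.
(Rest, Moderate): Fleet B can switch to Light (8 → 9). Not NE.
(Rest, Heavy): Fleet B can switch to Light (4 → 9). Not NE.
(Rest, Max): Fleet A can switch to Light (4 → 8). Not NE.
(Light, Rest): Fleet A can switch to Rest (0 → 11). Not NE.
(Light, Light): Fleet A can switch to Rest (5 → 9). Not NE.
(Light, Moderate): Fleet A can switch to Rest (10 → 12). Not NE.
(Light, Heavy): Fleet A can switch to Rest (6 → 8). Not NE.
(Light, Max): Fleet A gets 8, best alternative 7; Fleet B gets 11, best alternative 4. No profitable deviation — NE.
(Heavy, Rest): Fleet A gets 12, best alternative 11; Fleet B gets 10, best alternative 6. No profitable deviation — NE.
(The remaining 9 profiles each have a profitable deviation by the same check.)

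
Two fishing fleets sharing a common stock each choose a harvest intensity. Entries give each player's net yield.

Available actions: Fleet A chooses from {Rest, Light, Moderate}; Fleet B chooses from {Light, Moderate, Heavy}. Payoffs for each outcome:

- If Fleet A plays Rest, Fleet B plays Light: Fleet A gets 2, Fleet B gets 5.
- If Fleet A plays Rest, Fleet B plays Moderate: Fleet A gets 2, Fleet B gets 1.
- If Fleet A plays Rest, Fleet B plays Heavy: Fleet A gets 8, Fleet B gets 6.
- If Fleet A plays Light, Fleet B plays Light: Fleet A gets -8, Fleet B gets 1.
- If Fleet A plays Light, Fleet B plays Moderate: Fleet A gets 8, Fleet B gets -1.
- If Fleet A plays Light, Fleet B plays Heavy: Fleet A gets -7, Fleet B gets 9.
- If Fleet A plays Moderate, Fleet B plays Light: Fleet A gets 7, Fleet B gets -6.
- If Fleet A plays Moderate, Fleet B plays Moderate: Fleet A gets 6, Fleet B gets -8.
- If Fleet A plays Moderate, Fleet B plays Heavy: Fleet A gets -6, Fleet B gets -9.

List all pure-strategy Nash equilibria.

Check each profile: it is a Nash equilibrium iff no player can strictly gain by switching unilaterally.
(Rest, Light): Fleet A can switch to Moderate (2 → 7). Not NE.
(Rest, Moderate): Fleet A can switch to Light (2 → 8). Not NE.
(Rest, Heavy): Fleet A gets 8, best alternative -6; Fleet B gets 6, best alternative 5. No profitable deviation — NE.
(Light, Light): Fleet A can switch to Rest (-8 → 2). Not NE.
(Light, Moderate): Fleet B can switch to Light (-1 → 1). Not NE.
(Light, Heavy): Fleet A can switch to Rest (-7 → 8). Not NE.
(Moderate, Light): Fleet A gets 7, best alternative 2; Fleet B gets -6, best alternative -8. No profitable deviation — NE.
(Moderate, Moderate): Fleet A can switch to Light (6 → 8). Not NE.
(Moderate, Heavy): Fleet A can switch to Rest (-6 → 8). Not NE.

The pure Nash equilibria are (Rest, Heavy) and (Moderate, Light).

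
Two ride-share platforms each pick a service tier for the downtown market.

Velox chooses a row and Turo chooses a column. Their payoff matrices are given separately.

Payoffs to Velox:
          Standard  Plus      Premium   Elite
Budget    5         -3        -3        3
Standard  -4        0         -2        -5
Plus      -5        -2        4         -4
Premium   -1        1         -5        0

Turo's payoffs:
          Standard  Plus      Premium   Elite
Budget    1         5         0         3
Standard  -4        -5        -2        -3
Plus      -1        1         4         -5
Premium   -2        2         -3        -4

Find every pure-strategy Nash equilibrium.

Velox against Standard: payoffs 5, -4, -5, -1 → best response Budget.
Velox against Plus: payoffs -3, 0, -2, 1 → best response Premium.
Velox against Premium: payoffs -3, -2, 4, -5 → best response Plus.
Velox against Elite: payoffs 3, -5, -4, 0 → best response Budget.
Turo against Budget: payoffs 1, 5, 0, 3 → best response Plus.
Turo against Standard: payoffs -4, -5, -2, -3 → best response Premium.
Turo against Plus: payoffs -1, 1, 4, -5 → best response Premium.
Turo against Premium: payoffs -2, 2, -3, -4 → best response Plus.
Mutual best responses: (Plus, Premium); (Premium, Plus).

The pure Nash equilibria are (Plus, Premium), (Premium, Plus).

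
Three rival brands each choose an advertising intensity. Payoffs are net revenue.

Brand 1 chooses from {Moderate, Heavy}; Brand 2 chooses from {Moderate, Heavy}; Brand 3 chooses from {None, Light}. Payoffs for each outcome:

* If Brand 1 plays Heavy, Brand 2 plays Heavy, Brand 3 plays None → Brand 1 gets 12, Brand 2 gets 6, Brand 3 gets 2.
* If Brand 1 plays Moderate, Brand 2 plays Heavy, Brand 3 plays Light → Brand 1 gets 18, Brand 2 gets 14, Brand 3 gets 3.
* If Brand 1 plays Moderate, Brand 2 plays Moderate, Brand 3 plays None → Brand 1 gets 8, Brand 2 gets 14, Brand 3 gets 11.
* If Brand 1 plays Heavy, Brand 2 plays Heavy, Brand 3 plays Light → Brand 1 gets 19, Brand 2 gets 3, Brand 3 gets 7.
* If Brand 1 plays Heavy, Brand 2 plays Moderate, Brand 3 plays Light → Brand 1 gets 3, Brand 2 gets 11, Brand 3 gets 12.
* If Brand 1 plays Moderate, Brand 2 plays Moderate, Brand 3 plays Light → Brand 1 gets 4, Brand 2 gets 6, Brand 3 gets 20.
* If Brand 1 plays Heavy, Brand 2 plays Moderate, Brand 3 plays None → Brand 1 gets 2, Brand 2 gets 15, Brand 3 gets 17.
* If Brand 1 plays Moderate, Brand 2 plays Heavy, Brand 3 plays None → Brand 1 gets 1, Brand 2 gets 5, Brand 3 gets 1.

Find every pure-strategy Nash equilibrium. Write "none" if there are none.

Brand 1 against (Moderate, None): payoffs 8, 2 → best response Moderate.
Brand 1 against (Moderate, Light): payoffs 4, 3 → best response Moderate.
Brand 1 against (Heavy, None): payoffs 1, 12 → best response Heavy.
Brand 1 against (Heavy, Light): payoffs 18, 19 → best response Heavy.
Brand 2 against (Moderate, None): payoffs 14, 5 → best response Moderate.
Brand 2 against (Moderate, Light): payoffs 6, 14 → best response Heavy.
Brand 2 against (Heavy, None): payoffs 15, 6 → best response Moderate.
Brand 2 against (Heavy, Light): payoffs 11, 3 → best response Moderate.
Brand 3 against (Moderate, Moderate): payoffs 11, 20 → best response Light.
Brand 3 against (Moderate, Heavy): payoffs 1, 3 → best response Light.
Brand 3 against (Heavy, Moderate): payoffs 17, 12 → best response None.
Brand 3 against (Heavy, Heavy): payoffs 2, 7 → best response Light.
No profile is a mutual best response for all players.

There is no pure-strategy Nash equilibrium.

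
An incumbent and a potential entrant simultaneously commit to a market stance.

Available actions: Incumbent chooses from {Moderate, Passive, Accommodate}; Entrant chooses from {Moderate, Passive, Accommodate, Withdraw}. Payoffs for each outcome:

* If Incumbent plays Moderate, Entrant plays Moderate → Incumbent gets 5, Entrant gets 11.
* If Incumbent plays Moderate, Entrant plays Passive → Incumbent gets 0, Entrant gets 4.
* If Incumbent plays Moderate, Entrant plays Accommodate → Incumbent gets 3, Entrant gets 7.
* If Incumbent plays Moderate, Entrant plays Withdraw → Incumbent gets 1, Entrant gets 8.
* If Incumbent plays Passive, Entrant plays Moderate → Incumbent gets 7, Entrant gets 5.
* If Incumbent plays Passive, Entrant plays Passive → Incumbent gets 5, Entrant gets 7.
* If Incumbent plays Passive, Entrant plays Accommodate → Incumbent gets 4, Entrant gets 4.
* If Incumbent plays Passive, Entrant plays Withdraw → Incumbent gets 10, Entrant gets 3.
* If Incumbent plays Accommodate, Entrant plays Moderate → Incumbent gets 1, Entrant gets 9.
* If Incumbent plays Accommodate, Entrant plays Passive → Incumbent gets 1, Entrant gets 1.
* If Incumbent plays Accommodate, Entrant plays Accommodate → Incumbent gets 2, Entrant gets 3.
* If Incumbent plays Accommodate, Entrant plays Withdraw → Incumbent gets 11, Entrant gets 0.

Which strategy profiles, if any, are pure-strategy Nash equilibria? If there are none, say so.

Pure NE: (Passive, Passive)

Mark each player's best response to every combination of opponents' strategies; a profile where every player is best-responding is a pure Nash equilibrium.
Incumbent against Moderate: payoffs 5, 7, 1 → best response Passive.
Incumbent against Passive: payoffs 0, 5, 1 → best response Passive.
Incumbent against Accommodate: payoffs 3, 4, 2 → best response Passive.
Incumbent against Withdraw: payoffs 1, 10, 11 → best response Accommodate.
Entrant against Moderate: payoffs 11, 4, 7, 8 → best response Moderate.
Entrant against Passive: payoffs 5, 7, 4, 3 → best response Passive.
Entrant against Accommodate: payoffs 9, 1, 3, 0 → best response Moderate.
Mutual best responses: (Passive, Passive).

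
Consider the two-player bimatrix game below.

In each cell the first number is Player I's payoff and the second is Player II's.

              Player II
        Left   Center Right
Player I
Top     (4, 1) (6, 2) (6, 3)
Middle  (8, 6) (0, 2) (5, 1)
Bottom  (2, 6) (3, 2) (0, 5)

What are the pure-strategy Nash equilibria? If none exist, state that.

(Top, Right); (Middle, Left)

(Top, Left): Player I can switch to Middle (4 → 8). Not NE.
(Top, Center): Player II can switch to Right (2 → 3). Not NE.
(Top, Right): Player I gets 6, best alternative 5; Player II gets 3, best alternative 2. No profitable deviation — NE.
(Middle, Left): Player I gets 8, best alternative 4; Player II gets 6, best alternative 2. No profitable deviation — NE.
(Middle, Center): Player I can switch to Top (0 → 6). Not NE.
(Middle, Right): Player I can switch to Top (5 → 6). Not NE.
(Bottom, Left): Player I can switch to Top (2 → 4). Not NE.
(Bottom, Center): Player I can switch to Top (3 → 6). Not NE.
(Bottom, Right): Player I can switch to Top (0 → 6). Not NE.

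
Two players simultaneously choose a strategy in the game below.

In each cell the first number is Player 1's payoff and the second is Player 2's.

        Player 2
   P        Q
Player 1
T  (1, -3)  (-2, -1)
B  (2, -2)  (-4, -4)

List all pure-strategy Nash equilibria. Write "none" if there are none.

Player 1 against P: payoffs 1, 2 → best response B.
Player 1 against Q: payoffs -2, -4 → best response T.
Player 2 against T: payoffs -3, -1 → best response Q.
Player 2 against B: payoffs -2, -4 → best response P.
Mutual best responses: (T, Q); (B, P).

(T, Q) and (B, P)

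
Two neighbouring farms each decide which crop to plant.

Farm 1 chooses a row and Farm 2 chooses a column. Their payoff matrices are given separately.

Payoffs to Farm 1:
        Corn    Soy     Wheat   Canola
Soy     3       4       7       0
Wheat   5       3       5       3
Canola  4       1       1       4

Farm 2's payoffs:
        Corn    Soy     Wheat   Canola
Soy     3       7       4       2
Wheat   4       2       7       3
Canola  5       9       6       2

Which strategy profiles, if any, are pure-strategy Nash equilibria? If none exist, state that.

For each strategy profile, look for a profitable unilateral deviation.
(Soy, Corn): Farm 1 can switch to Wheat (3 → 5). Not NE.
(Soy, Soy): Farm 1 gets 4, best alternative 3; Farm 2 gets 7, best alternative 4. No profitable deviation — NE.
(Soy, Wheat): Farm 2 can switch to Soy (4 → 7). Not NE.
(Soy, Canola): Farm 1 can switch to Wheat (0 → 3). Not NE.
(Wheat, Corn): Farm 2 can switch to Wheat (4 → 7). Not NE.
(Wheat, Soy): Farm 1 can switch to Soy (3 → 4). Not NE.
(Wheat, Wheat): Farm 1 can switch to Soy (5 → 7). Not NE.
(Wheat, Canola): Farm 1 can switch to Canola (3 → 4). Not NE.
(Canola, Corn): Farm 1 can switch to Wheat (4 → 5). Not NE.
(The remaining 3 profiles each have a profitable deviation by the same check.)

The unique pure-strategy Nash equilibrium is (Soy, Soy).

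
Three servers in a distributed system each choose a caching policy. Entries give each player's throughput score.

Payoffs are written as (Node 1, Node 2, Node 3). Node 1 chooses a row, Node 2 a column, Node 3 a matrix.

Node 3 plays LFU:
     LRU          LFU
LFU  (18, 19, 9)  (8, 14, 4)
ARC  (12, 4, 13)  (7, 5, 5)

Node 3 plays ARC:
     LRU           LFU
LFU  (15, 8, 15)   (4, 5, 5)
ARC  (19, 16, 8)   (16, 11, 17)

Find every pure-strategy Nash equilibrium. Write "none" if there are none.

For each strategy profile, look for a profitable unilateral deviation.
(LFU, LRU, LFU): Node 3 can switch to ARC (9 → 15). Not NE.
(LFU, LRU, ARC): Node 1 can switch to ARC (15 → 19). Not NE.
(LFU, LFU, LFU): Node 2 can switch to LRU (14 → 19). Not NE.
(LFU, LFU, ARC): Node 1 can switch to ARC (4 → 16). Not NE.
(ARC, LRU, LFU): Node 1 can switch to LFU (12 → 18). Not NE.
(ARC, LRU, ARC): Node 3 can switch to LFU (8 → 13). Not NE.
(The remaining 2 profiles each have a profitable deviation by the same check.)

There is no pure-strategy Nash equilibrium.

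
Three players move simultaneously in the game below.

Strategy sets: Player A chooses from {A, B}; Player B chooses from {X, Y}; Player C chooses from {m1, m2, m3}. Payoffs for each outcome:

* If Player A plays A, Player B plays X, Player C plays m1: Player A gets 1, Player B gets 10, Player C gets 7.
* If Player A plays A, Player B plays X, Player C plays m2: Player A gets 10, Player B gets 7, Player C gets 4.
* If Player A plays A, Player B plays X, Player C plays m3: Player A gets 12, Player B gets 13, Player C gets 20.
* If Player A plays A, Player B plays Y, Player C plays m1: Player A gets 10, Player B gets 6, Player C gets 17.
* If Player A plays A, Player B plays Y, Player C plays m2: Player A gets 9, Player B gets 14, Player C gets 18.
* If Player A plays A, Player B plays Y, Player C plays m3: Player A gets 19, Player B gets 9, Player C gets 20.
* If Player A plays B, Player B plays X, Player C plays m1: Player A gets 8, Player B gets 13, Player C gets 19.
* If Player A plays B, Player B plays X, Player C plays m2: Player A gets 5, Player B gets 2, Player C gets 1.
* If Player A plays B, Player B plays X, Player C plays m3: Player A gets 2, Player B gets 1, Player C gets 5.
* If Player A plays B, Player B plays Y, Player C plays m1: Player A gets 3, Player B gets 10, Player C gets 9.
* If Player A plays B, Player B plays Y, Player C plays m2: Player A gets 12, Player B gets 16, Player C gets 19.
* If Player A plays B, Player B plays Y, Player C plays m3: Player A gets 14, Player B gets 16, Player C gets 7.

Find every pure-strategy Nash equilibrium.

Pure-strategy Nash equilibria: (A, X, m3), (B, X, m1), (B, Y, m2)

Player A against (X, m1): payoffs 1, 8 → best response B.
Player A against (X, m2): payoffs 10, 5 → best response A.
Player A against (X, m3): payoffs 12, 2 → best response A.
Player A against (Y, m1): payoffs 10, 3 → best response A.
Player A against (Y, m2): payoffs 9, 12 → best response B.
Player A against (Y, m3): payoffs 19, 14 → best response A.
Player B against (A, m1): payoffs 10, 6 → best response X.
Player B against (A, m2): payoffs 7, 14 → best response Y.
Player B against (A, m3): payoffs 13, 9 → best response X.
Player B against (B, m1): payoffs 13, 10 → best response X.
Player B against (B, m2): payoffs 2, 16 → best response Y.
Player B against (B, m3): payoffs 1, 16 → best response Y.
Player C against (A, X): payoffs 7, 4, 20 → best response m3.
Player C against (A, Y): payoffs 17, 18, 20 → best response m3.
Player C against (B, X): payoffs 19, 1, 5 → best response m1.
Player C against (B, Y): payoffs 9, 19, 7 → best response m2.
Mutual best responses: (A, X, m3); (B, X, m1); (B, Y, m2).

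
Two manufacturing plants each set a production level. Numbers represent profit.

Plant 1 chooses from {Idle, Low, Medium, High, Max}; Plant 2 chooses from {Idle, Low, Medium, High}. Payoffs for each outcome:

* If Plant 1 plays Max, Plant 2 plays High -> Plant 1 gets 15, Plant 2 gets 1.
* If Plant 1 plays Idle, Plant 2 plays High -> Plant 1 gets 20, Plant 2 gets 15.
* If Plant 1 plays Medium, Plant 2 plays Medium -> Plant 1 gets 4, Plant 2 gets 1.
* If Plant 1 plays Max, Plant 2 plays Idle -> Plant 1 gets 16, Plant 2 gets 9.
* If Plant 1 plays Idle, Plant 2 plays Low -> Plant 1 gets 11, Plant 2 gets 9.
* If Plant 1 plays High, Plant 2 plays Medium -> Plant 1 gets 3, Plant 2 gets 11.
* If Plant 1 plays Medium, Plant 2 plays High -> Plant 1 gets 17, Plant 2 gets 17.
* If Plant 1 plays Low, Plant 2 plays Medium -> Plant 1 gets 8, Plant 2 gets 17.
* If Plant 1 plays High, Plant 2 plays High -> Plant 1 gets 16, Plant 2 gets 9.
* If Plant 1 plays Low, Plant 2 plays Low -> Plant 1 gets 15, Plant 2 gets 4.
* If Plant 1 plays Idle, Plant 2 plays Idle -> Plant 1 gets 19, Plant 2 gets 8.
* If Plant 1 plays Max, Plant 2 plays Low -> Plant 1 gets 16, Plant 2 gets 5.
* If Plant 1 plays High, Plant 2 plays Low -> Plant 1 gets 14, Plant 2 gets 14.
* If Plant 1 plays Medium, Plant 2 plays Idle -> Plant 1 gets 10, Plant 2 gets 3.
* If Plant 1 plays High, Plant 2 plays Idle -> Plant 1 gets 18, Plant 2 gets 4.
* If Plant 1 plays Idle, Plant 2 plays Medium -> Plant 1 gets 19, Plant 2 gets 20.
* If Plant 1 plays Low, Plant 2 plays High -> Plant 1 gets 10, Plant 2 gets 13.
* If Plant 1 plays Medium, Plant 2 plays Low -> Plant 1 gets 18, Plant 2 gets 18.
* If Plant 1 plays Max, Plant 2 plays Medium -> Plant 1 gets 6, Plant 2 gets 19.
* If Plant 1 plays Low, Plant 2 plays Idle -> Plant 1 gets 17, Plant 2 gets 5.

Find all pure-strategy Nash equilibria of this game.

For each player, find the best response to each opponent profile; mutual best responses are the pure NE.
Plant 1 against Idle: payoffs 19, 17, 10, 18, 16 → best response Idle.
Plant 1 against Low: payoffs 11, 15, 18, 14, 16 → best response Medium.
Plant 1 against Medium: payoffs 19, 8, 4, 3, 6 → best response Idle.
Plant 1 against High: payoffs 20, 10, 17, 16, 15 → best response Idle.
Plant 2 against Idle: payoffs 8, 9, 20, 15 → best response Medium.
Plant 2 against Low: payoffs 5, 4, 17, 13 → best response Medium.
Plant 2 against Medium: payoffs 3, 18, 1, 17 → best response Low.
Plant 2 against High: payoffs 4, 14, 11, 9 → best response Low.
Plant 2 against Max: payoffs 9, 5, 19, 1 → best response Medium.
Mutual best responses: (Idle, Medium); (Medium, Low).

(Idle, Medium), (Medium, Low)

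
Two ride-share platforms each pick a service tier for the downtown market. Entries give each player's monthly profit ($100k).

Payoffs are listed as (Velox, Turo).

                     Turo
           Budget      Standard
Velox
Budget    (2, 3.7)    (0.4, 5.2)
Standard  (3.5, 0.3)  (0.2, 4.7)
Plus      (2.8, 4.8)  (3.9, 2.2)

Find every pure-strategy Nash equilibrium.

(Budget, Budget): Velox can switch to Standard (2 → 3.5). Not NE.
(Budget, Standard): Velox can switch to Plus (0.4 → 3.9). Not NE.
(Standard, Budget): Turo can switch to Standard (0.3 → 4.7). Not NE.
(Standard, Standard): Velox can switch to Budget (0.2 → 0.4). Not NE.
(Plus, Budget): Velox can switch to Standard (2.8 → 3.5). Not NE.
(Plus, Standard): Turo can switch to Budget (2.2 → 4.8). Not NE.

There is no pure-strategy Nash equilibrium.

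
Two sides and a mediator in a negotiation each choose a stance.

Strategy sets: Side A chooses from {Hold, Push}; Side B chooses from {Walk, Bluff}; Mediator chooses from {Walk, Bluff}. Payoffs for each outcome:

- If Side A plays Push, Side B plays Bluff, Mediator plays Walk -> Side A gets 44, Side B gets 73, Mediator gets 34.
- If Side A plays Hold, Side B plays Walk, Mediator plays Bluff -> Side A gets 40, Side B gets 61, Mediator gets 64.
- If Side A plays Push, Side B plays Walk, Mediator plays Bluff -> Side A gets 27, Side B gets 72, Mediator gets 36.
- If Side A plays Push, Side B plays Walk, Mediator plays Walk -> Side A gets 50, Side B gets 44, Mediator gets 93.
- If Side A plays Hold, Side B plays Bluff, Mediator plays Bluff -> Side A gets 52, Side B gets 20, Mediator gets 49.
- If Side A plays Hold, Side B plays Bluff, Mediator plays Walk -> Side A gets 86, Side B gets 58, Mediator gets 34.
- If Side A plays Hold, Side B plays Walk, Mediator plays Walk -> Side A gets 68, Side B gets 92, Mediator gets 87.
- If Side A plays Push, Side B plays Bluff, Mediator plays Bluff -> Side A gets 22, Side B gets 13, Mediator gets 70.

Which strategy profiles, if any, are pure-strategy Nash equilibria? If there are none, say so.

Pure NE: (Hold, Walk, Walk)

(Hold, Walk, Walk): Side A gets 68, best alternative 50; Side B gets 92, best alternative 58; Mediator gets 87, best alternative 64. No profitable deviation — NE.
(Hold, Walk, Bluff): Mediator can switch to Walk (64 → 87). Not NE.
(Hold, Bluff, Walk): Side B can switch to Walk (58 → 92). Not NE.
(Hold, Bluff, Bluff): Side B can switch to Walk (20 → 61). Not NE.
(Push, Walk, Walk): Side A can switch to Hold (50 → 68). Not NE.
(Push, Walk, Bluff): Side A can switch to Hold (27 → 40). Not NE.
(Push, Bluff, Walk): Side A can switch to Hold (44 → 86). Not NE.
(Push, Bluff, Bluff): Side A can switch to Hold (22 → 52). Not NE.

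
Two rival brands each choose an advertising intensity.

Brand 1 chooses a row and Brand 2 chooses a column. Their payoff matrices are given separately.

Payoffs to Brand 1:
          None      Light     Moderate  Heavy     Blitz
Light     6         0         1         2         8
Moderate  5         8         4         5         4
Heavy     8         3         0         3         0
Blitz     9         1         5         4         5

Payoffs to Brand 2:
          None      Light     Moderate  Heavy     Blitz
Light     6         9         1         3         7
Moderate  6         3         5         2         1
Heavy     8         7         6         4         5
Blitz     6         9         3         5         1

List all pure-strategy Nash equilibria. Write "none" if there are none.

Brand 1 against None: payoffs 6, 5, 8, 9 → best response Blitz.
Brand 1 against Light: payoffs 0, 8, 3, 1 → best response Moderate.
Brand 1 against Moderate: payoffs 1, 4, 0, 5 → best response Blitz.
Brand 1 against Heavy: payoffs 2, 5, 3, 4 → best response Moderate.
Brand 1 against Blitz: payoffs 8, 4, 0, 5 → best response Light.
Brand 2 against Light: payoffs 6, 9, 1, 3, 7 → best response Light.
Brand 2 against Moderate: payoffs 6, 3, 5, 2, 1 → best response None.
Brand 2 against Heavy: payoffs 8, 7, 6, 4, 5 → best response None.
Brand 2 against Blitz: payoffs 6, 9, 3, 5, 1 → best response Light.
No profile is a mutual best response for all players.

none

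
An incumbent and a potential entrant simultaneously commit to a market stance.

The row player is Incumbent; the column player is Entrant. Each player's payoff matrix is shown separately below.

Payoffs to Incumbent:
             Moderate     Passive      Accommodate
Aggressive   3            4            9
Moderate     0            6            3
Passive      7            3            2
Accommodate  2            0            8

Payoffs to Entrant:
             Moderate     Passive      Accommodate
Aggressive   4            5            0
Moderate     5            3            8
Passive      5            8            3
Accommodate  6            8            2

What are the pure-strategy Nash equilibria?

No pure-strategy Nash equilibrium.

Mark each player's best response to every combination of opponents' strategies; a profile where every player is best-responding is a pure Nash equilibrium.
Incumbent against Moderate: payoffs 3, 0, 7, 2 → best response Passive.
Incumbent against Passive: payoffs 4, 6, 3, 0 → best response Moderate.
Incumbent against Accommodate: payoffs 9, 3, 2, 8 → best response Aggressive.
Entrant against Aggressive: payoffs 4, 5, 0 → best response Passive.
Entrant against Moderate: payoffs 5, 3, 8 → best response Accommodate.
Entrant against Passive: payoffs 5, 8, 3 → best response Passive.
Entrant against Accommodate: payoffs 6, 8, 2 → best response Passive.
No profile is a mutual best response for all players.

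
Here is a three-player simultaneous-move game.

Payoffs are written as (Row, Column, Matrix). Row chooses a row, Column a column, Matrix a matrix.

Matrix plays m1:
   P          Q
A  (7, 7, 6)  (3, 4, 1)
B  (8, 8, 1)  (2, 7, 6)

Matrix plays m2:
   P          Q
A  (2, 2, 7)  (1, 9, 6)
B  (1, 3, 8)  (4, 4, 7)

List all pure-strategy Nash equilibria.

For each player, find the best response to each opponent profile; mutual best responses are the pure NE.
Row against (P, m1): payoffs 7, 8 → best response B.
Row against (P, m2): payoffs 2, 1 → best response A.
Row against (Q, m1): payoffs 3, 2 → best response A.
Row against (Q, m2): payoffs 1, 4 → best response B.
Column against (A, m1): payoffs 7, 4 → best response P.
Column against (A, m2): payoffs 2, 9 → best response Q.
Column against (B, m1): payoffs 8, 7 → best response P.
Column against (B, m2): payoffs 3, 4 → best response Q.
Matrix against (A, P): payoffs 6, 7 → best response m2.
Matrix against (A, Q): payoffs 1, 6 → best response m2.
Matrix against (B, P): payoffs 1, 8 → best response m2.
Matrix against (B, Q): payoffs 6, 7 → best response m2.
Mutual best responses: (B, Q, m2).

The unique pure-strategy Nash equilibrium is (B, Q, m2).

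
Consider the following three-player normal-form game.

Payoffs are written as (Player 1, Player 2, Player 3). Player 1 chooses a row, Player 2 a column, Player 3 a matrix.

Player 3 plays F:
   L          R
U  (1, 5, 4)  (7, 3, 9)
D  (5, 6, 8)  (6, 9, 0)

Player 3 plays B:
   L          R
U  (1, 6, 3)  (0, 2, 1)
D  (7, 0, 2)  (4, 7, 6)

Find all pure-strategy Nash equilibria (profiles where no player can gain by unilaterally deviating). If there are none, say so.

Check each profile: it is a Nash equilibrium iff no player can strictly gain by switching unilaterally.
(U, L, F): Player 1 can switch to D (1 → 5). Not NE.
(U, L, B): Player 1 can switch to D (1 → 7). Not NE.
(U, R, F): Player 2 can switch to L (3 → 5). Not NE.
(U, R, B): Player 1 can switch to D (0 → 4). Not NE.
(D, L, F): Player 2 can switch to R (6 → 9). Not NE.
(D, L, B): Player 2 can switch to R (0 → 7). Not NE.
(D, R, F): Player 1 can switch to U (6 → 7). Not NE.
(D, R, B): Player 1 gets 4, best alternative 0; Player 2 gets 7, best alternative 0; Player 3 gets 6, best alternative 0. No profitable deviation — NE.

The unique pure-strategy Nash equilibrium is (D, R, B).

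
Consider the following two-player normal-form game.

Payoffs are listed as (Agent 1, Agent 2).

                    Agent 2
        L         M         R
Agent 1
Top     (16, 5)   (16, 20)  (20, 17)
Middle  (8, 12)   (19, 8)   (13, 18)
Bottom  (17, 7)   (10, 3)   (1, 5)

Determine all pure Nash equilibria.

The unique pure-strategy Nash equilibrium is (Bottom, L).

(Top, L): Agent 1 can switch to Bottom (16 → 17). Not NE.
(Top, M): Agent 1 can switch to Middle (16 → 19). Not NE.
(Top, R): Agent 2 can switch to M (17 → 20). Not NE.
(Middle, L): Agent 1 can switch to Top (8 → 16). Not NE.
(Middle, M): Agent 2 can switch to L (8 → 12). Not NE.
(Middle, R): Agent 1 can switch to Top (13 → 20). Not NE.
(Bottom, L): Agent 1 gets 17, best alternative 16; Agent 2 gets 7, best alternative 5. No profitable deviation — NE.
(Bottom, M): Agent 1 can switch to Top (10 → 16). Not NE.
(Bottom, R): Agent 1 can switch to Top (1 → 20). Not NE.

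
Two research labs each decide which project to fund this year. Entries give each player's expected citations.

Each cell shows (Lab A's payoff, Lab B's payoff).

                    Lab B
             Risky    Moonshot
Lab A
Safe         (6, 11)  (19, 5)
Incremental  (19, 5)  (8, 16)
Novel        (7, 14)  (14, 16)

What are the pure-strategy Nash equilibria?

This game has no pure Nash equilibrium.

Mark each player's best response to every combination of opponents' strategies; a profile where every player is best-responding is a pure Nash equilibrium.
Lab A against Risky: payoffs 6, 19, 7 → best response Incremental.
Lab A against Moonshot: payoffs 19, 8, 14 → best response Safe.
Lab B against Safe: payoffs 11, 5 → best response Risky.
Lab B against Incremental: payoffs 5, 16 → best response Moonshot.
Lab B against Novel: payoffs 14, 16 → best response Moonshot.
No profile is a mutual best response for all players.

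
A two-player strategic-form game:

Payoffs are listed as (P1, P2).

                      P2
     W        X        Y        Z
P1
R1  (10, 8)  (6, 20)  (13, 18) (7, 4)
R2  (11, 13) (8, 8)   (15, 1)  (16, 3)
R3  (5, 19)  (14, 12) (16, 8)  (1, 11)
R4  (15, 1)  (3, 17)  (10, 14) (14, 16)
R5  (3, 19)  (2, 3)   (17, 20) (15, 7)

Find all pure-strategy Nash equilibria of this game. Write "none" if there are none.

For each player, find the best response to each opponent profile; mutual best responses are the pure NE.
P1 against W: payoffs 10, 11, 5, 15, 3 → best response R4.
P1 against X: payoffs 6, 8, 14, 3, 2 → best response R3.
P1 against Y: payoffs 13, 15, 16, 10, 17 → best response R5.
P1 against Z: payoffs 7, 16, 1, 14, 15 → best response R2.
P2 against R1: payoffs 8, 20, 18, 4 → best response X.
P2 against R2: payoffs 13, 8, 1, 3 → best response W.
P2 against R3: payoffs 19, 12, 8, 11 → best response W.
P2 against R4: payoffs 1, 17, 14, 16 → best response X.
P2 against R5: payoffs 19, 3, 20, 7 → best response Y.
Mutual best responses: (R5, Y).

The unique pure-strategy Nash equilibrium is (R5, Y).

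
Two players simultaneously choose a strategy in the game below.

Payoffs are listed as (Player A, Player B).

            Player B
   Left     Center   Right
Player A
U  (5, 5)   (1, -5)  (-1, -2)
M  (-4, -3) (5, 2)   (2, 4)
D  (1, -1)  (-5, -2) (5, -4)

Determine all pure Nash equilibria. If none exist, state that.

Check each profile: it is a Nash equilibrium iff no player can strictly gain by switching unilaterally.
(U, Left): Player A gets 5, best alternative 1; Player B gets 5, best alternative -2. No profitable deviation — NE.
(U, Center): Player A can switch to M (1 → 5). Not NE.
(U, Right): Player A can switch to M (-1 → 2). Not NE.
(M, Left): Player A can switch to U (-4 → 5). Not NE.
(M, Center): Player B can switch to Right (2 → 4). Not NE.
(M, Right): Player A can switch to D (2 → 5). Not NE.
(D, Left): Player A can switch to U (1 → 5). Not NE.
(D, Center): Player A can switch to U (-5 → 1). Not NE.
(D, Right): Player B can switch to Left (-4 → -1). Not NE.

The unique pure-strategy Nash equilibrium is (U, Left).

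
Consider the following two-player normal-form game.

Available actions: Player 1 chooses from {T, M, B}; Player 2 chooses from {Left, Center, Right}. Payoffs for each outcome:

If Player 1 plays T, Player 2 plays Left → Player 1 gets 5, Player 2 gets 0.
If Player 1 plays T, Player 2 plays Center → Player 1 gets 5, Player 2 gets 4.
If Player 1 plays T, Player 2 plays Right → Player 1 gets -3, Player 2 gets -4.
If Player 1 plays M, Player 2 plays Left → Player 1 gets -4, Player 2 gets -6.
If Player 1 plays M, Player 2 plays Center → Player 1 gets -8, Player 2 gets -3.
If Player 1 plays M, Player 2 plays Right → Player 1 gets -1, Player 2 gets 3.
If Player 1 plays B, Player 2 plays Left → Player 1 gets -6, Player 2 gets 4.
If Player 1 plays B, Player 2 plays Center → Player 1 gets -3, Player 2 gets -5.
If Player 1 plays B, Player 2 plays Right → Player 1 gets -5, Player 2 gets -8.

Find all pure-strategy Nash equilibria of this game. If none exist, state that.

Player 1 against Left: payoffs 5, -4, -6 → best response T.
Player 1 against Center: payoffs 5, -8, -3 → best response T.
Player 1 against Right: payoffs -3, -1, -5 → best response M.
Player 2 against T: payoffs 0, 4, -4 → best response Center.
Player 2 against M: payoffs -6, -3, 3 → best response Right.
Player 2 against B: payoffs 4, -5, -8 → best response Left.
Mutual best responses: (T, Center); (M, Right).

Pure-strategy Nash equilibria: (T, Center), (M, Right)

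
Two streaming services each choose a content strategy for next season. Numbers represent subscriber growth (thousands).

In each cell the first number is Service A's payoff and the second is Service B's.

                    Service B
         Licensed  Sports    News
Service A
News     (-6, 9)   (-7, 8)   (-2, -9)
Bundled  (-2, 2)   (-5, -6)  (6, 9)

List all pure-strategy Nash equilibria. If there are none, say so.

Service A against Licensed: payoffs -6, -2 → best response Bundled.
Service A against Sports: payoffs -7, -5 → best response Bundled.
Service A against News: payoffs -2, 6 → best response Bundled.
Service B against News: payoffs 9, 8, -9 → best response Licensed.
Service B against Bundled: payoffs 2, -6, 9 → best response News.
Mutual best responses: (Bundled, News).

(Bundled, News)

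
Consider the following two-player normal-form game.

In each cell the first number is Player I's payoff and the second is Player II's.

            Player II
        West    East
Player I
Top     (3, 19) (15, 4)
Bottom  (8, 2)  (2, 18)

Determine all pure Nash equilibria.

Mark each player's best response to every combination of opponents' strategies; a profile where every player is best-responding is a pure Nash equilibrium.
Player I against West: payoffs 3, 8 → best response Bottom.
Player I against East: payoffs 15, 2 → best response Top.
Player II against Top: payoffs 19, 4 → best response West.
Player II against Bottom: payoffs 2, 18 → best response East.
No profile is a mutual best response for all players.

This game has no pure Nash equilibrium.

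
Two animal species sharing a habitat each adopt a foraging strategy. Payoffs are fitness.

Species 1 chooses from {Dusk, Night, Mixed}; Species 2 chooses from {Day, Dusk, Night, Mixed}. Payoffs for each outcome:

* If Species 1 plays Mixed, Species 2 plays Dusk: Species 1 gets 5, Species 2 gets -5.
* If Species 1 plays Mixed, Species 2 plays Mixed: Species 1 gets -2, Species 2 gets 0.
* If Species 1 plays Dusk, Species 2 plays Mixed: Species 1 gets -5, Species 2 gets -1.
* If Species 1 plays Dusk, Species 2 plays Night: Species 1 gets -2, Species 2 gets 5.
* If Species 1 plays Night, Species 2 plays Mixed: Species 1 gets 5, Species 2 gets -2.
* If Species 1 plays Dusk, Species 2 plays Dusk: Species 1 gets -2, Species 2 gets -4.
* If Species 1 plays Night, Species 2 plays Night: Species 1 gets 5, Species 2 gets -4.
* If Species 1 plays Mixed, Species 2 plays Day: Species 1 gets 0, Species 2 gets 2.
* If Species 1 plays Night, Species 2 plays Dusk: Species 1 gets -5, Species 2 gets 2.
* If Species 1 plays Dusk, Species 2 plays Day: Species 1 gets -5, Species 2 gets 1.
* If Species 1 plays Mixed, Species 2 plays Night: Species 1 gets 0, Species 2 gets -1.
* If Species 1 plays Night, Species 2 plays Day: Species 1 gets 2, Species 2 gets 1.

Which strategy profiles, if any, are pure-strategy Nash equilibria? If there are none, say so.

This game has no pure Nash equilibrium.

(Dusk, Day): Species 1 can switch to Night (-5 → 2). Not NE.
(Dusk, Dusk): Species 1 can switch to Mixed (-2 → 5). Not NE.
(Dusk, Night): Species 1 can switch to Night (-2 → 5). Not NE.
(Dusk, Mixed): Species 1 can switch to Night (-5 → 5). Not NE.
(Night, Day): Species 2 can switch to Dusk (1 → 2). Not NE.
(Night, Dusk): Species 1 can switch to Dusk (-5 → -2). Not NE.
(Night, Night): Species 2 can switch to Day (-4 → 1). Not NE.
(Night, Mixed): Species 2 can switch to Day (-2 → 1). Not NE.
(Mixed, Day): Species 1 can switch to Night (0 → 2). Not NE.
(Mixed, Dusk): Species 2 can switch to Day (-5 → 2). Not NE.
(Mixed, Night): Species 1 can switch to Night (0 → 5). Not NE.
(Mixed, Mixed): Species 1 can switch to Night (-2 → 5). Not NE.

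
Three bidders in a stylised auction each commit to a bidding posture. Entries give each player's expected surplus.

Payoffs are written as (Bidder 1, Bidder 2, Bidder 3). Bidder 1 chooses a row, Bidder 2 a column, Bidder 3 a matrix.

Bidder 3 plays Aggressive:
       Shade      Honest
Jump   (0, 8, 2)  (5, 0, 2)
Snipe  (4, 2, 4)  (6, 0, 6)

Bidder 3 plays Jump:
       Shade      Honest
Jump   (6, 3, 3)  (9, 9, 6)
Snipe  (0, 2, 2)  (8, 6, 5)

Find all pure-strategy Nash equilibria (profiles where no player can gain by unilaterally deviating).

Pure-strategy Nash equilibria: (Jump, Honest, Jump); (Snipe, Shade, Aggressive)

Bidder 1 against (Shade, Aggressive): payoffs 0, 4 → best response Snipe.
Bidder 1 against (Shade, Jump): payoffs 6, 0 → best response Jump.
Bidder 1 against (Honest, Aggressive): payoffs 5, 6 → best response Snipe.
Bidder 1 against (Honest, Jump): payoffs 9, 8 → best response Jump.
Bidder 2 against (Jump, Aggressive): payoffs 8, 0 → best response Shade.
Bidder 2 against (Jump, Jump): payoffs 3, 9 → best response Honest.
Bidder 2 against (Snipe, Aggressive): payoffs 2, 0 → best response Shade.
Bidder 2 against (Snipe, Jump): payoffs 2, 6 → best response Honest.
Bidder 3 against (Jump, Shade): payoffs 2, 3 → best response Jump.
Bidder 3 against (Jump, Honest): payoffs 2, 6 → best response Jump.
Bidder 3 against (Snipe, Shade): payoffs 4, 2 → best response Aggressive.
Bidder 3 against (Snipe, Honest): payoffs 6, 5 → best response Aggressive.
Mutual best responses: (Jump, Honest, Jump); (Snipe, Shade, Aggressive).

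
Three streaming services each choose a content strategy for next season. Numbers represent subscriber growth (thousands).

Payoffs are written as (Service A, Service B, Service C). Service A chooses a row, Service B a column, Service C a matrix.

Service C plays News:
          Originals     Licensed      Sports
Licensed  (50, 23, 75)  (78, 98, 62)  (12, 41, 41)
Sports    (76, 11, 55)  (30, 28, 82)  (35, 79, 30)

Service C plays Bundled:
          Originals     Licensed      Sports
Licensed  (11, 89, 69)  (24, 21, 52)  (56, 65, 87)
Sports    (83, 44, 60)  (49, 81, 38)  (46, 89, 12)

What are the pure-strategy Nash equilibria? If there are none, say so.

The pure Nash equilibria are (Licensed, Licensed, News), (Sports, Sports, News).

For each strategy profile, look for a profitable unilateral deviation.
(Licensed, Originals, News): Service A can switch to Sports (50 → 76). Not NE.
(Licensed, Originals, Bundled): Service A can switch to Sports (11 → 83). Not NE.
(Licensed, Licensed, News): Service A gets 78, best alternative 30; Service B gets 98, best alternative 41; Service C gets 62, best alternative 52. No profitable deviation — NE.
(Licensed, Licensed, Bundled): Service A can switch to Sports (24 → 49). Not NE.
(Licensed, Sports, News): Service A can switch to Sports (12 → 35). Not NE.
(Licensed, Sports, Bundled): Service B can switch to Originals (65 → 89). Not NE.
(Sports, Originals, News): Service B can switch to Licensed (11 → 28). Not NE.
(Sports, Originals, Bundled): Service B can switch to Licensed (44 → 81). Not NE.
(Sports, Licensed, News): Service A can switch to Licensed (30 → 78). Not NE.
(Sports, Licensed, Bundled): Service B can switch to Sports (81 → 89). Not NE.
(Sports, Sports, News): Service A gets 35, best alternative 12; Service B gets 79, best alternative 28; Service C gets 30, best alternative 12. No profitable deviation — NE.
(Sports, Sports, Bundled): Service A can switch to Licensed (46 → 56). Not NE.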